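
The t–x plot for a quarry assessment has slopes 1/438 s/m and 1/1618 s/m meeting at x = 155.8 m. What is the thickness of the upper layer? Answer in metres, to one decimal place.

h = (x_cross/2)·√((V₂−V₁)/(V₂+V₁)).
(V₂−V₁)/(V₂+V₁) = (1618−438)/(1618+438) = 0.5739; √ = 0.7576.
h = (155.8/2)·0.7576 = 59.02 m.

59.0 m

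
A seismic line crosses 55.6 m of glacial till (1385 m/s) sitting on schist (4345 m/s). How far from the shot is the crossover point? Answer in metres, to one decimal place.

154.7 m

x_cross = 2h·√((V₂+V₁)/(V₂−V₁)).
(V₂+V₁)/(V₂−V₁) = (4345+1385)/(4345−1385) = 1.9358; √ = 1.3913.
x_cross = 2·55.6·1.3913 = 154.72 m.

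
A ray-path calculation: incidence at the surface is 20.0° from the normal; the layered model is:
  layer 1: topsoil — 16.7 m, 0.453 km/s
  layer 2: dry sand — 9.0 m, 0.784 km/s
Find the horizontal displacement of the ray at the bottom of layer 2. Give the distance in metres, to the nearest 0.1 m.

12.7 m

Apply Snell's law at each interface; in layer i the horizontal offset is hᵢ·tan θᵢ.
Layer 1: θ = 20.00°; offset = 16.7·tan 20.00° = 6.078 m.
Layer 2: sin θ = 0.784·sin 20.0°/0.453 = 0.5919, θ = 36.29°; offset = 9.0·tan 36.29° = 6.610 m.
Summing the layer offsets gives 12.688 m.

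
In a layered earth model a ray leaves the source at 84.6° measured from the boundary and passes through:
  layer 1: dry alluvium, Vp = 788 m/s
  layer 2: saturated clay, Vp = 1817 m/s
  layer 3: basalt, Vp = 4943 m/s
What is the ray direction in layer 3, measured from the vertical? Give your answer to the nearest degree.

36°

From the normal: θ₁ = 90° − 84.6° = 5.4°.
Snell's law across each interface conserves sin θ / V, so sin θ_3 = V_3·sin θ₁/V₁.
sin θ_3 = 4943 × sin 5.4° / 788 = 0.5903.
θ_3 = arcsin 0.5903 = 36.18°.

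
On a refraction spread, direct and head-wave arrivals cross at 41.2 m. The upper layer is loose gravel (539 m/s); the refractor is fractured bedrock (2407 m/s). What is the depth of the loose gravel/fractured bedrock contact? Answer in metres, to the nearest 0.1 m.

16.4 m

x_cross = 2h·√((V₂+V₁)/(V₂−V₁)) → h = x_cross / (2·√((V₂+V₁)/(V₂−V₁))).
√((V₂+V₁)/(V₂−V₁)) = √((2407+539)/(2407−539)) = 1.2558.
h = 41.2 / (2·1.2558) = 16.40 m.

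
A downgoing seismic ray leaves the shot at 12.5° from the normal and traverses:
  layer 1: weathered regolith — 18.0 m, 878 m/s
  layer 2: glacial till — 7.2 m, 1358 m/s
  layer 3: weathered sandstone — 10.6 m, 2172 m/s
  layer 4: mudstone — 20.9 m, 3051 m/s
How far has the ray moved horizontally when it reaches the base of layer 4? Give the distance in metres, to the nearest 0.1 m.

37.1 m

Apply Snell's law at each interface; in layer i the horizontal offset is hᵢ·tan θᵢ.
Layer 1: θ = 12.50°; offset = 18.0·tan 12.50° = 3.991 m.
Layer 2: sin θ = 1358·sin 12.5°/878 = 0.3348, θ = 19.56°; offset = 7.2·tan 19.56° = 2.558 m.
Layer 3: sin θ = 2172·sin 12.5°/878 = 0.5354, θ = 32.37°; offset = 10.6·tan 32.37° = 6.720 m.
Layer 4: sin θ = 3051·sin 12.5°/878 = 0.7521, θ = 48.77°; offset = 20.9·tan 48.77° = 23.852 m.
Total horizontal offset = 37.120 m.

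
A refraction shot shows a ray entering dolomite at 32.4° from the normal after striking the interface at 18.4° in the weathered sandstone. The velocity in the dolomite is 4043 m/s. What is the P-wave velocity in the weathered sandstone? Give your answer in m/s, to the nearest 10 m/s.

2380 m/s

Snell's law: sin 18.4°/V₁ = sin 32.4°/V₂.
V₁ = V₂·sin 18.4°/sin 32.4° = 4043 × 0.5891 = 2381.68 m/s.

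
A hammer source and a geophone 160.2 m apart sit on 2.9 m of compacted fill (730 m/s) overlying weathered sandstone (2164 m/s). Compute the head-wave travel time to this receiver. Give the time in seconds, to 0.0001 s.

θ_c = arcsin(V₁/V₂) = arcsin(730/2164) = 19.71°, cos θ_c = 0.9414.
Intercept time tᵢ = 2h cos θ_c / V₁ = 2·2.9·0.9414/730 = 0.00748 s.
t = x/V₂ + tᵢ = 160.2/2164 + 0.00748 = 0.08151 s.

0.0815 s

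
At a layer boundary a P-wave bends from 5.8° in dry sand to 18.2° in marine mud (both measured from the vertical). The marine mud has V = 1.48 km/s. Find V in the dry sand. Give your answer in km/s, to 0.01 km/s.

0.48 km/s

Snell's law: sin 5.8°/V₁ = sin 18.2°/V₂.
V₁ = V₂·sin 5.8°/sin 18.2° = 1.48 × 0.3236 = 0.48 km/s.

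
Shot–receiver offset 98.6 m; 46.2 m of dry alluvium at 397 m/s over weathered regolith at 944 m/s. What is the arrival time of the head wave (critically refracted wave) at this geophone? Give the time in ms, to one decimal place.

315.6 ms

t = x/V₂ + 2h·√(V₂²−V₁²)/(V₁V₂).
√(V₂²−V₁²) = √(944²−397²) = 856.5 m/s; delay term = 2·46.2·856.5/(397·944) = 0.21116 s.
t = 98.6/944 + 0.21116 = 0.31561 s.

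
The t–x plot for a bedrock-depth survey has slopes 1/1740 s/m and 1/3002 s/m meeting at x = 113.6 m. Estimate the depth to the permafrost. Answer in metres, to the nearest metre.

29 m

h = (x_cross/2)·√((V₂−V₁)/(V₂+V₁)).
(V₂−V₁)/(V₂+V₁) = (3002−1740)/(3002+1740) = 0.2661; √ = 0.5159.
h = (113.6/2)·0.5159 = 29.30 m.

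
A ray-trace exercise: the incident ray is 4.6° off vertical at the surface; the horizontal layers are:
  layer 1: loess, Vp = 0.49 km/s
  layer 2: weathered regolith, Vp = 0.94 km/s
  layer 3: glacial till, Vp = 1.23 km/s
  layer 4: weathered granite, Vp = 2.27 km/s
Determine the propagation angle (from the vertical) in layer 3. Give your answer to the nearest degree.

12°

Snell's law across each interface conserves sin θ / V, so sin θ_3 = V_3·sin θ₁/V₁.
sin θ_3 = 1.23 × sin 4.6° / 0.49 = 0.2013.
θ_3 = arcsin 0.2013 = 11.61°.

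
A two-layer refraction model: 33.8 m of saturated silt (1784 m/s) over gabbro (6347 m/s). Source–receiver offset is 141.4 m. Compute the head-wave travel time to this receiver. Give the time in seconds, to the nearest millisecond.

0.059 s

t = x/V₂ + 2h·√(V₂²−V₁²)/(V₁V₂).
√(V₂²−V₁²) = √(6347²−1784²) = 6091.1 m/s; delay term = 2·33.8·6091.1/(1784·6347) = 0.03636 s.
t = 141.4/6347 + 0.03636 = 0.05864 s.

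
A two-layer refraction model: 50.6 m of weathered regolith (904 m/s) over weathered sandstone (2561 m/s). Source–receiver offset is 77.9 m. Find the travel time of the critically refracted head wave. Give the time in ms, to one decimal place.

135.2 ms

t = x/V₂ + 2h·√(V₂²−V₁²)/(V₁V₂).
√(V₂²−V₁²) = √(2561²−904²) = 2396.1 m/s; delay term = 2·50.6·2396.1/(904·2561) = 0.10474 s.
t = 77.9/2561 + 0.10474 = 0.13516 s.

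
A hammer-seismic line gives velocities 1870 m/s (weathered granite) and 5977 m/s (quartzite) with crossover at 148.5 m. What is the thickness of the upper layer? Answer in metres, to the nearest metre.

x_cross = 2h·√((V₂+V₁)/(V₂−V₁)) → h = x_cross / (2·√((V₂+V₁)/(V₂−V₁))).
√((V₂+V₁)/(V₂−V₁)) = √((5977+1870)/(5977−1870)) = 1.3823.
h = 148.5 / (2·1.3823) = 53.72 m.

54 m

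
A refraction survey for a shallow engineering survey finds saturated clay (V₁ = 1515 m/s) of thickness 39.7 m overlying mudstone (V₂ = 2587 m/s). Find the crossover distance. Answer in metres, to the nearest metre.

θ_c = arcsin(1515/2587) = 35.85°, so cos θ_c = 0.8106 and tᵢ = 2h cos θ_c/V₁ = 0.0425 s.
At crossover x/V₁ = x/V₂ + tᵢ ⇒ x = tᵢ/(1/V₁ − 1/V₂) = 0.04248/(6.6007e-04 − 3.8655e-04) = 155.32 m.

155 m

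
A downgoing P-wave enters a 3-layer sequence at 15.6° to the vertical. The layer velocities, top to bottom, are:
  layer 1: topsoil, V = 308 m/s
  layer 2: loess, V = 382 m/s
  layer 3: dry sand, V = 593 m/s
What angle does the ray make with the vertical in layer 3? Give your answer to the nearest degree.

31°

Snell's law across each interface conserves sin θ / V, so sin θ_3 = V_3·sin θ₁/V₁.
sin θ_3 = 593 × sin 15.6° / 308 = 0.5178.
θ_3 = arcsin 0.5178 = 31.18°.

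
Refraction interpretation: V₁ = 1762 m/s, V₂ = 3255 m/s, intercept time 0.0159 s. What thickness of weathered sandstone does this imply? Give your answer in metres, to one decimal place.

θ_c = arcsin(1762/3255) = 32.77°; cos θ_c = 0.8408.
tᵢ = 2h cos θ_c/V₁ ⇒ h = tᵢ·V₁/(2 cos θ_c) = 0.0159·1762/(2·0.8408) = 16.66 m.

16.7 m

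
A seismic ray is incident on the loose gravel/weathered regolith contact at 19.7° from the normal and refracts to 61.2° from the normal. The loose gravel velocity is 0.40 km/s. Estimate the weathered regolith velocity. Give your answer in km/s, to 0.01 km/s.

1.04 km/s

sin 19.7° = 0.3371; sin 61.2° = 0.8763.
V₂ = V₁·(sin θ₂/sin θ₁) = 0.40·(0.8763/0.3371) = 1.04 km/s.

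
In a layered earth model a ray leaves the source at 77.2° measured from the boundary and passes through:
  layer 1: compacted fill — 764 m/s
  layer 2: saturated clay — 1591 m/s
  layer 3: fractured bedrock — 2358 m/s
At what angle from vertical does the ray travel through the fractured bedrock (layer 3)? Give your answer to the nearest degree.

43°

From the normal: θ₁ = 90° − 77.2° = 12.8°.
Ray parameter p = sin 12.8° / 764 = 2.8998e-04 s/m.
sin θ_3 = p·V_3 = 2.8998e-04 × 2358 = 0.6838.
θ_3 = 43.14° from the vertical.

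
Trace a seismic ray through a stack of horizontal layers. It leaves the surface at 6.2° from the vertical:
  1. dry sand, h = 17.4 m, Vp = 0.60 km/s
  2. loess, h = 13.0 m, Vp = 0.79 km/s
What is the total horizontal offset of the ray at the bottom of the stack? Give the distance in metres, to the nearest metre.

p = sin θ₁/V₁ = sin 6.2°/0.60 = 1.8000e-01 s/km is conserved through the stack.
Layer 1: θ = 6.20°; offset = 17.4·tan 6.20° = 1.890 m.
Layer 2: sin θ = p·0.79 = 0.1422 → θ = 8.18°; offset = 13.0·tan 8.18° = 1.868 m.
Σ offsets = 3.758 m.

4 m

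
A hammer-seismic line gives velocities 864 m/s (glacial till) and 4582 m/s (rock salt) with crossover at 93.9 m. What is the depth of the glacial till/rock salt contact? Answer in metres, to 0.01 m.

x_cross = 2h·√((V₂+V₁)/(V₂−V₁)) → h = x_cross / (2·√((V₂+V₁)/(V₂−V₁))).
√((V₂+V₁)/(V₂−V₁)) = √((4582+864)/(4582−864)) = 1.2103.
h = 93.9 / (2·1.2103) = 38.79 m.

38.79 m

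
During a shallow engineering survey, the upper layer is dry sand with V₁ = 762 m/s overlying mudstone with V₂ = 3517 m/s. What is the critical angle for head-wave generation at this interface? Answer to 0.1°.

Critical incidence: sin θ_c = V₁/V₂ = 762/3517 = 0.2167.
θ_c = arcsin 0.2167 = 12.51°.

12.5°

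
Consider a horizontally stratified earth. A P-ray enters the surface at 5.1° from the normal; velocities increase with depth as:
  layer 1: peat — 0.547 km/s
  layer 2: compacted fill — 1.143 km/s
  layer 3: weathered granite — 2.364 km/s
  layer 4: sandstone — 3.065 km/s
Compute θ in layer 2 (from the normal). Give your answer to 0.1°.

10.7°

Ray parameter p = sin 5.1° / 0.547 = 1.6251e-01 s/km.
sin θ_2 = p·V_2 = 1.6251e-01 × 1.143 = 0.1858.
θ_2 = 10.70° from the vertical.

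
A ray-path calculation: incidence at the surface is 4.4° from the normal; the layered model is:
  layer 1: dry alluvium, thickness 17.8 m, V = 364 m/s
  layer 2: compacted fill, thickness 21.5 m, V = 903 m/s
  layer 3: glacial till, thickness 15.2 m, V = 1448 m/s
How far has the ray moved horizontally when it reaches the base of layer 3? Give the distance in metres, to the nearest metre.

Apply Snell's law at each interface; in layer i the horizontal offset is hᵢ·tan θᵢ.
Layer 1: θ = 4.40°; offset = 17.8·tan 4.40° = 1.370 m.
Layer 2: sin θ = 903·sin 4.4°/364 = 0.1903, θ = 10.97°; offset = 21.5·tan 10.97° = 4.168 m.
Layer 3: sin θ = 1448·sin 4.4°/364 = 0.3052, θ = 17.77°; offset = 15.2·tan 17.77° = 4.871 m.
Σ offsets = 10.409 m.

10 m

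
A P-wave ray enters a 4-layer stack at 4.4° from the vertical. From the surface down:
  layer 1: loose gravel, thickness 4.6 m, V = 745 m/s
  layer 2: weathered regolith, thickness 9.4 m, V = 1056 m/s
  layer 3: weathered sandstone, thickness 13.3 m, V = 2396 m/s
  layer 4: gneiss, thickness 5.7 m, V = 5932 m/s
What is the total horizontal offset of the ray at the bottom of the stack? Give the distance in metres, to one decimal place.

9.2 m

Apply Snell's law at each interface; in layer i the horizontal offset is hᵢ·tan θᵢ.
Layer 1: θ = 4.40°; offset = 4.6·tan 4.40° = 0.354 m.
Layer 2: sin θ = 1056·sin 4.4°/745 = 0.1087, θ = 6.24°; offset = 9.4·tan 6.24° = 1.028 m.
Layer 3: sin θ = 2396·sin 4.4°/745 = 0.2467, θ = 14.28°; offset = 13.3·tan 14.28° = 3.386 m.
Layer 4: sin θ = 5932·sin 4.4°/745 = 0.6109, θ = 37.65°; offset = 5.7·tan 37.65° = 4.398 m.
Σ offsets = 9.166 m.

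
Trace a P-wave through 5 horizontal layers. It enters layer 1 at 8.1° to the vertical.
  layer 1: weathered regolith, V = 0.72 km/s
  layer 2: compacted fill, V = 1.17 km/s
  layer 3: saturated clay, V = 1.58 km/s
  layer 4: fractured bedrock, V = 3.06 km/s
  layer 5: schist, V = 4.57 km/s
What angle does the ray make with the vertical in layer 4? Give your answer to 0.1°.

Ray parameter p = sin 8.1° / 0.72 = 1.9570e-01 s/km.
sin θ_4 = p·V_4 = 1.9570e-01 × 3.06 = 0.5988.
θ_4 = 36.79° from the vertical.

36.8°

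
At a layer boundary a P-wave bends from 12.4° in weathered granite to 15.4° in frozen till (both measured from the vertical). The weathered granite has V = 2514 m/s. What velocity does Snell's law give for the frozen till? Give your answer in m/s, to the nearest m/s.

3109 m/s

Snell's law: sin 12.4°/V₁ = sin 15.4°/V₂.
V₂ = V₁·sin 15.4°/sin 12.4° = 2514 × 1.2367 = 3108.98 m/s.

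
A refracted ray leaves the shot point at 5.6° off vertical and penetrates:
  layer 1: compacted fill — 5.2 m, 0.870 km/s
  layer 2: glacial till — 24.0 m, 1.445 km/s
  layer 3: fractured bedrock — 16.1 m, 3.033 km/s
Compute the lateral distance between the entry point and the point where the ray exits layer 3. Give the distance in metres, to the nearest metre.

Ray parameter p = sin 5.6° / 0.870 km/s = 1.1216e-01 s/km.
Layer 1: θ = 5.60°; offset = 5.2·tan 5.60° = 0.510 m.
Layer 2: sin θ = p·1.445 = 0.1621 → θ = 9.33°; offset = 24.0·tan 9.33° = 3.942 m.
Layer 3: sin θ = p·3.033 = 0.3402 → θ = 19.89°; offset = 16.1·tan 19.89° = 5.825 m.
Σ offsets = 10.276 m.

10 m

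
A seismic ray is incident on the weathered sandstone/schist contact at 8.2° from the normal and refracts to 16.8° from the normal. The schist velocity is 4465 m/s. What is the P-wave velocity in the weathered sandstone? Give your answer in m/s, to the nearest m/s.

Snell's law: sin 8.2°/V₁ = sin 16.8°/V₂.
V₁ = V₂·sin 8.2°/sin 16.8° = 4465 × 0.4935 = 2203.35 m/s.

2203 m/s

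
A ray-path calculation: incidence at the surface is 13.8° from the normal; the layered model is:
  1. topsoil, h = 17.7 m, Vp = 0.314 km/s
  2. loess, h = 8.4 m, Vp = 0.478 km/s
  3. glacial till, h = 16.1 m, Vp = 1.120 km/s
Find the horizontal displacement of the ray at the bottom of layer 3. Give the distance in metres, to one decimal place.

33.7 m

Apply Snell's law at each interface; in layer i the horizontal offset is hᵢ·tan θᵢ.
Layer 1: θ = 13.80°; offset = 17.7·tan 13.80° = 4.348 m.
Layer 2: sin θ = 0.478·sin 13.8°/0.314 = 0.3631, θ = 21.29°; offset = 8.4·tan 21.29° = 3.274 m.
Layer 3: sin θ = 1.120·sin 13.8°/0.314 = 0.8508, θ = 58.30°; offset = 16.1·tan 58.30° = 26.069 m.
Total horizontal offset = 33.690 m.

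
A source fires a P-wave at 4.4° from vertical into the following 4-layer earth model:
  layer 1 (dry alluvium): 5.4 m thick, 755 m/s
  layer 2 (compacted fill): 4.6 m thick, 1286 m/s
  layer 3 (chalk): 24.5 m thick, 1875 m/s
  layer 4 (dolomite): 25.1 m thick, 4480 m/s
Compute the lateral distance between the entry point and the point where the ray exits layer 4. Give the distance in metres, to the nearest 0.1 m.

p = sin θ₁/V₁ = sin 4.4°/755 = 1.0161e-04 s/m is conserved through the stack.
Layer 1: θ = 4.40°; offset = 5.4·tan 4.40° = 0.416 m.
Layer 2: sin θ = p·1286 = 0.1307 → θ = 7.51°; offset = 4.6·tan 7.51° = 0.606 m.
Layer 3: sin θ = p·1875 = 0.1905 → θ = 10.98°; offset = 24.5·tan 10.98° = 4.755 m.
Layer 4: sin θ = p·4480 = 0.4552 → θ = 27.08°; offset = 25.1·tan 27.08° = 12.833 m.
Summing the layer offsets gives 18.610 m.

18.6 m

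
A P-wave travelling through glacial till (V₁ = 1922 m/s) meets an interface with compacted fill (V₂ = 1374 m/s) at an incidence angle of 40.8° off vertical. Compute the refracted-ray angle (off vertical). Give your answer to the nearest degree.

28°

Snell's law: sin θ₂ = (V₂/V₁)·sin θ₁ = (1374/1922)·sin 40.8° = 0.4671.
θ₂ = sin⁻¹(0.4671) = 27.85° (from vertical).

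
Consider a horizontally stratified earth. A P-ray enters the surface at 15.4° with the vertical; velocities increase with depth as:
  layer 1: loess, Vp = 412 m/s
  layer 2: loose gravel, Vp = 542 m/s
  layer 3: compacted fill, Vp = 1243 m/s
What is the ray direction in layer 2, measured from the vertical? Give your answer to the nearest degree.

Ray parameter p = sin 15.4° / 412 = 6.4455e-04 s/m.
sin θ_2 = p·V_2 = 6.4455e-04 × 542 = 0.3493.
θ_2 = 20.45° from the vertical.

20°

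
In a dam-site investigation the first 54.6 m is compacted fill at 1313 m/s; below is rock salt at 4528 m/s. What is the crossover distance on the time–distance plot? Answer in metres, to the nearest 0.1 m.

x_cross = 2h·√((V₂+V₁)/(V₂−V₁)).
(V₂+V₁)/(V₂−V₁) = (4528+1313)/(4528−1313) = 1.8168; √ = 1.3479.
x_cross = 2·54.6·1.3479 = 147.19 m.

147.2 m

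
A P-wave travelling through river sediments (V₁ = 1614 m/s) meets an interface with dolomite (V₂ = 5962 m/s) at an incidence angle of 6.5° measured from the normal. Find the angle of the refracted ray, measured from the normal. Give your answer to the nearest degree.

Snell's law: sin θ₂ = (V₂/V₁)·sin θ₁ = (5962/1614)·sin 6.5° = 0.4182.
θ₂ = sin⁻¹(0.4182) = 24.72° (from vertical).

25°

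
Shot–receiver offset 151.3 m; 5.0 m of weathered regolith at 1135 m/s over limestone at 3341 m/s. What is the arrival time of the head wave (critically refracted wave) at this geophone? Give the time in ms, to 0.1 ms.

θ_c = arcsin(V₁/V₂) = arcsin(1135/3341) = 19.86°, cos θ_c = 0.9405.
Intercept time tᵢ = 2h cos θ_c / V₁ = 2·5.0·0.9405/1135 = 0.00829 s.
t = x/V₂ + tᵢ = 151.3/3341 + 0.00829 = 0.05357 s.

53.6 ms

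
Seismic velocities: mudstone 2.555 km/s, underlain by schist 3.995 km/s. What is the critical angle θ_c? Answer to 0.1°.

At critical incidence the refracted ray runs along the interface (θ₂ = 90°), so sin θ_c = V₁/V₂.
θ_c = arcsin(2.555/3.995) = arcsin 0.6395 = 39.76°.

39.8°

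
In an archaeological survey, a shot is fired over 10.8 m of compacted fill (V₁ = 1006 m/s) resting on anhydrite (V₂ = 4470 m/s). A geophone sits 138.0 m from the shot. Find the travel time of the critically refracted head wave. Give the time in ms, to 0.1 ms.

51.8 ms

t = x/V₂ + 2h·√(V₂²−V₁²)/(V₁V₂).
√(V₂²−V₁²) = √(4470²−1006²) = 4355.3 m/s; delay term = 2·10.8·4355.3/(1006·4470) = 0.02092 s.
t = 138.0/4470 + 0.02092 = 0.05179 s.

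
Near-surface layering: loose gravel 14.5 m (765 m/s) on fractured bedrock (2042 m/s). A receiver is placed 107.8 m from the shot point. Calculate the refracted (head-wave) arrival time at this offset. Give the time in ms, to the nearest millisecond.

88 ms

t = x/V₂ + 2h·√(V₂²−V₁²)/(V₁V₂).
√(V₂²−V₁²) = √(2042²−765²) = 1893.3 m/s; delay term = 2·14.5·1893.3/(765·2042) = 0.03515 s.
t = 107.8/2042 + 0.03515 = 0.08794 s.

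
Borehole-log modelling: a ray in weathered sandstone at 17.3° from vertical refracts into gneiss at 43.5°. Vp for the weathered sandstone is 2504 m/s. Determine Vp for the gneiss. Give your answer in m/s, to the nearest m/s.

5796 m/s

Snell's law: sin 17.3°/V₁ = sin 43.5°/V₂.
V₂ = V₁·sin 43.5°/sin 17.3° = 2504 × 2.3148 = 5796.19 m/s.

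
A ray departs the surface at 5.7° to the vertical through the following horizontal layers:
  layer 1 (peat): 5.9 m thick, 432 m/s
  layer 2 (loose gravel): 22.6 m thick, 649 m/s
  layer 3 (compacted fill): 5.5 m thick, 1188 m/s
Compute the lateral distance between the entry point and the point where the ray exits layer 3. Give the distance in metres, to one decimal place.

Apply Snell's law at each interface; in layer i the horizontal offset is hᵢ·tan θᵢ.
Layer 1: θ = 5.70°; offset = 5.9·tan 5.70° = 0.589 m.
Layer 2: sin θ = 649·sin 5.7°/432 = 0.1492, θ = 8.58°; offset = 22.6·tan 8.58° = 3.410 m.
Layer 3: sin θ = 1188·sin 5.7°/432 = 0.2731, θ = 15.85°; offset = 5.5·tan 15.85° = 1.562 m.
Σ offsets = 5.561 m.

5.6 m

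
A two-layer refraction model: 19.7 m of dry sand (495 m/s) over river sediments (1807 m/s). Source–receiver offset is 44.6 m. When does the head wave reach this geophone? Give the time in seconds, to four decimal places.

t = x/V₂ + 2h·√(V₂²−V₁²)/(V₁V₂).
√(V₂²−V₁²) = √(1807²−495²) = 1737.9 m/s; delay term = 2·19.7·1737.9/(495·1807) = 0.07655 s.
t = 44.6/1807 + 0.07655 = 0.10123 s.

0.1012 s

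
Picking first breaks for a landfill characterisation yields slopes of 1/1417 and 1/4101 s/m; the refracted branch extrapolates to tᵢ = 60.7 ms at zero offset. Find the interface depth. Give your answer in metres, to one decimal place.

45.8 m

h = tᵢ·V₁·V₂ / (2·√(V₂²−V₁²)).
√(V₂²−V₁²) = √(4101² − 1417²) = 3848.4 m/s.
h = 0.0607 s × 1417 × 4101 / (2 × 3848.4) = 45.83 m.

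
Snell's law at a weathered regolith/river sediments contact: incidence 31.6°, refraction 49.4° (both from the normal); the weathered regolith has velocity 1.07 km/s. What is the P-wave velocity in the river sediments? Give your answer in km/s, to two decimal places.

1.55 km/s

sin 31.6° = 0.5240; sin 49.4° = 0.7593.
V₂ = V₁·(sin θ₂/sin θ₁) = 1.07·(0.7593/0.5240) = 1.55 km/s.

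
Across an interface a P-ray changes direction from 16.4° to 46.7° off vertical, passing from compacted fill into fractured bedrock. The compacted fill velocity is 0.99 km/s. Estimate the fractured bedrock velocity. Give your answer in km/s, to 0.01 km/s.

2.55 km/s

sin 16.4° = 0.2823; sin 46.7° = 0.7278.
V₂ = V₁·(sin θ₂/sin θ₁) = 0.99·(0.7278/0.2823) = 2.55 km/s.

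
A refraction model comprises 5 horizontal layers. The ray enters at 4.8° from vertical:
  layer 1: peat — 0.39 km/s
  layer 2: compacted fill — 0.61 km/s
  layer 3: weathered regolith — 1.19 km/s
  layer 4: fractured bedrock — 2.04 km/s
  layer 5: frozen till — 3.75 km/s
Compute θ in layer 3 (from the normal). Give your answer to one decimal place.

Snell's law across each interface conserves sin θ / V, so sin θ_3 = V_3·sin θ₁/V₁.
sin θ_3 = 1.19 × sin 4.8° / 0.39 = 0.2553.
θ_3 = arcsin 0.2553 = 14.79°.

14.8°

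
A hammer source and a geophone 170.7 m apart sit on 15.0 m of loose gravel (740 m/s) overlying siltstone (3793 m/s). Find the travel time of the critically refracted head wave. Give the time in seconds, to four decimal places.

t = x/V₂ + 2h·√(V₂²−V₁²)/(V₁V₂).
√(V₂²−V₁²) = √(3793²−740²) = 3720.1 m/s; delay term = 2·15.0·3720.1/(740·3793) = 0.03976 s.
t = 170.7/3793 + 0.03976 = 0.08477 s.

0.0848 s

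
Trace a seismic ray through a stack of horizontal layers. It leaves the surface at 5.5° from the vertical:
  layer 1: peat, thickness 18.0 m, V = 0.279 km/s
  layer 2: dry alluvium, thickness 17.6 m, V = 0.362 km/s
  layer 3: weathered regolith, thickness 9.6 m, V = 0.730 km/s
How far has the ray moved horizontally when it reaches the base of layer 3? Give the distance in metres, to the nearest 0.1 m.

6.4 m

p = sin θ₁/V₁ = sin 5.5°/0.279 = 3.4353e-01 s/km is conserved through the stack.
Layer 1: θ = 5.50°; offset = 18.0·tan 5.50° = 1.733 m.
Layer 2: sin θ = p·0.362 = 0.1244 → θ = 7.14°; offset = 17.6·tan 7.14° = 2.206 m.
Layer 3: sin θ = p·0.730 = 0.2508 → θ = 14.52°; offset = 9.6·tan 14.52° = 2.487 m.
Total horizontal offset = 6.426 m.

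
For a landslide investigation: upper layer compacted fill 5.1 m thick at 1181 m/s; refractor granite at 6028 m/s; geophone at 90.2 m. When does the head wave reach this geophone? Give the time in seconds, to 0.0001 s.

0.0234 s

t = x/V₂ + 2h·√(V₂²−V₁²)/(V₁V₂).
√(V₂²−V₁²) = √(6028²−1181²) = 5911.2 m/s; delay term = 2·5.1·5911.2/(1181·6028) = 0.00847 s.
t = 90.2/6028 + 0.00847 = 0.02343 s.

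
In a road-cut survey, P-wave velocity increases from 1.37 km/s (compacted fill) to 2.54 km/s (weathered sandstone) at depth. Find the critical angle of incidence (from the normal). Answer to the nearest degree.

Critical incidence: sin θ_c = V₁/V₂ = 1.37/2.54 = 0.5394.
θ_c = arcsin 0.5394 = 32.64°.

33°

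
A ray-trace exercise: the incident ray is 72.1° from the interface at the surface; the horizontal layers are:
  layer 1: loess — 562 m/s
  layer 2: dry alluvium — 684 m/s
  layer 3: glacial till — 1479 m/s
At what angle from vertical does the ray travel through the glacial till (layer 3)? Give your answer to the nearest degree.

From the normal: θ₁ = 90° − 72.1° = 17.9°.
Ray parameter p = sin 17.9° / 562 = 5.4690e-04 s/m.
sin θ_3 = p·V_3 = 5.4690e-04 × 1479 = 0.8089.
θ_3 = arcsin 0.8089 = 53.98°.

54°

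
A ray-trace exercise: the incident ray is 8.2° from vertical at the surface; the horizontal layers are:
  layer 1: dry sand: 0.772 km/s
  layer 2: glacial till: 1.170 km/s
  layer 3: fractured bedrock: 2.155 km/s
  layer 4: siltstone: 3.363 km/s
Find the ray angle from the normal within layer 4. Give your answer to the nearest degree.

Ray parameter p = sin 8.2° / 0.772 = 1.8475e-01 s/km.
sin θ_4 = p·V_4 = 1.8475e-01 × 3.363 = 0.6213.
θ_4 = 38.41° from the vertical.

38°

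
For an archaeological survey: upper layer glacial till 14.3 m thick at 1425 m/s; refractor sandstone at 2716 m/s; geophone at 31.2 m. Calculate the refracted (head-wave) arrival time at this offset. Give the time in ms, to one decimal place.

θ_c = arcsin(V₁/V₂) = arcsin(1425/2716) = 31.65°, cos θ_c = 0.8513.
Intercept time tᵢ = 2h cos θ_c / V₁ = 2·14.3·0.8513/1425 = 0.01709 s.
t = x/V₂ + tᵢ = 31.2/2716 + 0.01709 = 0.02857 s.

28.6 ms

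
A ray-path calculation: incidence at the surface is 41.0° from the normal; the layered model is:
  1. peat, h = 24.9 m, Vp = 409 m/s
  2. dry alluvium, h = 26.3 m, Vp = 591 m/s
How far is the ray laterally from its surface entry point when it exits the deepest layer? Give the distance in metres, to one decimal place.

100.0 m

Apply Snell's law at each interface; in layer i the horizontal offset is hᵢ·tan θᵢ.
Layer 1: θ = 41.00°; offset = 24.9·tan 41.00° = 21.645 m.
Layer 2: sin θ = 591·sin 41.0°/409 = 0.9480, θ = 71.44°; offset = 26.3·tan 71.44° = 78.335 m.
Σ offsets = 99.980 m.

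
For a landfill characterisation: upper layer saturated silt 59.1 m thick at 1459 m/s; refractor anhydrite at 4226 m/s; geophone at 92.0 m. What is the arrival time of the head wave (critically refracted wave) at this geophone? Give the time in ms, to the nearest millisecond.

θ_c = arcsin(V₁/V₂) = arcsin(1459/4226) = 20.20°, cos θ_c = 0.9385.
Intercept time tᵢ = 2h cos θ_c / V₁ = 2·59.1·0.9385/1459 = 0.07603 s.
t = x/V₂ + tᵢ = 92.0/4226 + 0.07603 = 0.09780 s.

98 ms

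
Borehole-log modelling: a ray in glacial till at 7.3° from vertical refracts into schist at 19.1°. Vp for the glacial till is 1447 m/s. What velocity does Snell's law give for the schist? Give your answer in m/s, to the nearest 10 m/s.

3730 m/s

sin 7.3° = 0.1271; sin 19.1° = 0.3272.
V₂ = V₁·(sin θ₂/sin θ₁) = 1447·(0.3272/0.1271) = 3726.33 m/s.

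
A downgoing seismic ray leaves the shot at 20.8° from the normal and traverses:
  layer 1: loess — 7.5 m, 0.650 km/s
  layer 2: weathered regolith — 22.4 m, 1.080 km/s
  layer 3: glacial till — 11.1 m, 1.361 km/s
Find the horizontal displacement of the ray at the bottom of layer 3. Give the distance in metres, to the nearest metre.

32 m

p = sin θ₁/V₁ = sin 20.8°/0.650 = 5.4632e-01 s/km is conserved through the stack.
Layer 1: θ = 20.80°; offset = 7.5·tan 20.80° = 2.849 m.
Layer 2: sin θ = p·1.080 = 0.5900 → θ = 36.16°; offset = 22.4·tan 36.16° = 16.370 m.
Layer 3: sin θ = p·1.361 = 0.7435 → θ = 48.03°; offset = 11.1·tan 48.03° = 12.342 m.
Summing the layer offsets gives 31.561 m.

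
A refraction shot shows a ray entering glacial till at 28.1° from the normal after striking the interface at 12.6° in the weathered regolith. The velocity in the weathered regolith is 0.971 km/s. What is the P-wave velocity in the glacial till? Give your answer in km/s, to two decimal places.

2.10 km/s

Snell's law: sin 12.6°/V₁ = sin 28.1°/V₂.
V₂ = V₁·sin 28.1°/sin 12.6° = 0.971 × 2.1592 = 2.10 km/s.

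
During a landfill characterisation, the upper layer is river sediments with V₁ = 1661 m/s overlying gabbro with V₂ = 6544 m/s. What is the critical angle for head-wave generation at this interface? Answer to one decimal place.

Critical incidence: sin θ_c = V₁/V₂ = 1661/6544 = 0.2538.
θ_c = arcsin 0.2538 = 14.70°.

14.7°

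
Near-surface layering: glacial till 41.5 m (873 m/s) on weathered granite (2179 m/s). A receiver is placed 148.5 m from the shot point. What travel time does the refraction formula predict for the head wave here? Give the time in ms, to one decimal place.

155.3 ms

θ_c = arcsin(V₁/V₂) = arcsin(873/2179) = 23.62°, cos θ_c = 0.9162.
Intercept time tᵢ = 2h cos θ_c / V₁ = 2·41.5·0.9162/873 = 0.08711 s.
t = x/V₂ + tᵢ = 148.5/2179 + 0.08711 = 0.15526 s.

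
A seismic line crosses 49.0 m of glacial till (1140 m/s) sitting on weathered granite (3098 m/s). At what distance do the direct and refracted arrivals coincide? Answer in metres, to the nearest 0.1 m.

θ_c = arcsin(1140/3098) = 21.59°, so cos θ_c = 0.9298 and tᵢ = 2h cos θ_c/V₁ = 0.0799 s.
At crossover x/V₁ = x/V₂ + tᵢ ⇒ x = tᵢ/(1/V₁ − 1/V₂) = 0.07993/(8.7719e-04 − 3.2279e-04) = 144.18 m.

144.2 m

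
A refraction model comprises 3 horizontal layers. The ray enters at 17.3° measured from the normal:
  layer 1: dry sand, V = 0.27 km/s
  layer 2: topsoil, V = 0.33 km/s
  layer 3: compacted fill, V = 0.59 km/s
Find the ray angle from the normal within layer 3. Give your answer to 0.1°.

40.5°

Ray parameter p = sin 17.3° / 0.27 = 1.1014e+00 s/km.
sin θ_3 = p·V_3 = 1.1014e+00 × 0.59 = 0.6498.
θ_3 = 40.53° from the vertical.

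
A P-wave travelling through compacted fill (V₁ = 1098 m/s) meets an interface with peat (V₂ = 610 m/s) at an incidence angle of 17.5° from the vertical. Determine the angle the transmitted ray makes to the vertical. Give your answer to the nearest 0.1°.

9.6°

sin θ₁/V₁ = sin θ₂/V₂ ⇒ sin θ₂ = 610·sin 17.5°/1098 = 610·0.3007/1098 = 0.1671.
θ₂ = arcsin 0.1671 = 9.62° from the normal.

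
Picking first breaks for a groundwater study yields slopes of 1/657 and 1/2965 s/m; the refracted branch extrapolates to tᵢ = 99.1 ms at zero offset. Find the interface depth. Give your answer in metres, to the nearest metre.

33 m

θ_c = arcsin(657/2965) = 12.80°; cos θ_c = 0.9751.
tᵢ = 2h cos θ_c/V₁ ⇒ h = tᵢ·V₁/(2 cos θ_c) = 0.0991·657/(2·0.9751) = 33.38 m.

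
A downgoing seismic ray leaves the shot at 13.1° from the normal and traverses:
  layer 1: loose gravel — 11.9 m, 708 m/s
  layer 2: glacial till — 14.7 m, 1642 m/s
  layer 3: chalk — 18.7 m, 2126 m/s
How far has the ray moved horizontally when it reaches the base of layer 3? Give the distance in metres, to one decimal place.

Apply Snell's law at each interface; in layer i the horizontal offset is hᵢ·tan θᵢ.
Layer 1: θ = 13.10°; offset = 11.9·tan 13.10° = 2.769 m.
Layer 2: sin θ = 1642·sin 13.1°/708 = 0.5257, θ = 31.71°; offset = 14.7·tan 31.71° = 9.083 m.
Layer 3: sin θ = 2126·sin 13.1°/708 = 0.6806, θ = 42.89°; offset = 18.7·tan 42.89° = 17.371 m.
Σ offsets = 29.224 m.

29.2 m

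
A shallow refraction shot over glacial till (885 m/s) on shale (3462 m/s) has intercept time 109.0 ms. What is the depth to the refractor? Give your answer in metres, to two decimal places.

h = tᵢ·V₁·V₂ / (2·√(V₂²−V₁²)).
√(V₂²−V₁²) = √(3462² − 885²) = 3347.0 m/s.
h = 0.109 s × 885 × 3462 / (2 × 3347.0) = 49.89 m.

49.89 m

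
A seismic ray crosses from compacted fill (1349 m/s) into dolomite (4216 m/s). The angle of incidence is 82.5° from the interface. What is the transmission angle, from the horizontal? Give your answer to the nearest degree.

66°

Angle from the normal: 90° − 82.5° = 7.5°.
Snell's law: sin θ₂ = (V₂/V₁)·sin θ₁ = (4216/1349)·sin 7.5° = 0.4079.
θ₂ = arcsin 0.4079 = 24.07° from the normal.
From the interface: 90° − 24.07° = 65.93°.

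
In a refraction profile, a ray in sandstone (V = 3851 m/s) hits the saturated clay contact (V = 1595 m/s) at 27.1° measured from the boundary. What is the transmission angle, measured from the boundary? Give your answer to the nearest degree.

68°

Angle from the normal: 90° − 27.1° = 62.9°.
Snell's law: sin θ₂ = (V₂/V₁)·sin θ₁ = (1595/3851)·sin 62.9° = 0.3687.
θ₂ = sin⁻¹(0.3687) = 21.64° (from vertical).
From the interface: 90° − 21.64° = 68.36°.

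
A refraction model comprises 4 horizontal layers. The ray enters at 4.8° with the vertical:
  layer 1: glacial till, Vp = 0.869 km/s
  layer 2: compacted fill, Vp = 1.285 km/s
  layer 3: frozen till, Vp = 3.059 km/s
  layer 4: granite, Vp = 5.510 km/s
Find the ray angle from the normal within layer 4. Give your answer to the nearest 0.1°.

Snell's law across each interface conserves sin θ / V, so sin θ_4 = V_4·sin θ₁/V₁.
sin θ_4 = 5.510 × sin 4.8° / 0.869 = 0.5306.
θ_4 = arcsin 0.5306 = 32.04°.

32.0°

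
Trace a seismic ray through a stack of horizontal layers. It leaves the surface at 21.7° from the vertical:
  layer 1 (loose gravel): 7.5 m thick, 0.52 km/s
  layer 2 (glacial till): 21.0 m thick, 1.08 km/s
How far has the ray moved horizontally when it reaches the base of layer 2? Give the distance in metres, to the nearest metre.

Ray parameter p = sin 21.7° / 0.52 km/s = 7.1105e-01 s/km.
Layer 1: θ = 21.70°; offset = 7.5·tan 21.70° = 2.985 m.
Layer 2: sin θ = p·1.08 = 0.7679 → θ = 50.17°; offset = 21.0·tan 50.17° = 25.177 m.
Σ offsets = 28.162 m.

28 m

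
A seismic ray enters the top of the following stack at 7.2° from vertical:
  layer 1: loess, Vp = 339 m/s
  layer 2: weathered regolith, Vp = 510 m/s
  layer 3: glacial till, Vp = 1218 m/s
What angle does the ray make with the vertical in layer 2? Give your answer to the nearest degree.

11°

Ray parameter p = sin 7.2° / 339 = 3.6971e-04 s/m.
sin θ_2 = p·V_2 = 3.6971e-04 × 510 = 0.1886.
θ_2 = 10.87° from the vertical.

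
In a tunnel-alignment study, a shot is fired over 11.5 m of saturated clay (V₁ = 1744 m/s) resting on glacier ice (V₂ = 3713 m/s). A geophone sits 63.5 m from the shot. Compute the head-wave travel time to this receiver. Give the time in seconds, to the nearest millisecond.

0.029 s

θ_c = arcsin(V₁/V₂) = arcsin(1744/3713) = 28.01°, cos θ_c = 0.8828.
Intercept time tᵢ = 2h cos θ_c / V₁ = 2·11.5·0.8828/1744 = 0.01164 s.
t = x/V₂ + tᵢ = 63.5/3713 + 0.01164 = 0.02874 s.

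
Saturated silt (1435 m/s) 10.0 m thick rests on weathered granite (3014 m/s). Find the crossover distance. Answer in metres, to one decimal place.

33.6 m

x_cross = 2h·√((V₂+V₁)/(V₂−V₁)).
(V₂+V₁)/(V₂−V₁) = (3014+1435)/(3014−1435) = 2.8176; √ = 1.6786.
x_cross = 2·10.0·1.6786 = 33.57 m.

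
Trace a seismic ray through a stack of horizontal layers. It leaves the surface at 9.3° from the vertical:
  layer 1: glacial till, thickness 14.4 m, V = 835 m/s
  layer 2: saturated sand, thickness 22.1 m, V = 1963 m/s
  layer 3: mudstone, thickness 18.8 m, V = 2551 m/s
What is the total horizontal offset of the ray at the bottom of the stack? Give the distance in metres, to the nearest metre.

Apply Snell's law at each interface; in layer i the horizontal offset is hᵢ·tan θᵢ.
Layer 1: θ = 9.30°; offset = 14.4·tan 9.30° = 2.358 m.
Layer 2: sin θ = 1963·sin 9.3°/835 = 0.3799, θ = 22.33°; offset = 22.1·tan 22.33° = 9.077 m.
Layer 3: sin θ = 2551·sin 9.3°/835 = 0.4937, θ = 29.58°; offset = 18.8·tan 29.58° = 10.673 m.
Total horizontal offset = 22.108 m.

22 m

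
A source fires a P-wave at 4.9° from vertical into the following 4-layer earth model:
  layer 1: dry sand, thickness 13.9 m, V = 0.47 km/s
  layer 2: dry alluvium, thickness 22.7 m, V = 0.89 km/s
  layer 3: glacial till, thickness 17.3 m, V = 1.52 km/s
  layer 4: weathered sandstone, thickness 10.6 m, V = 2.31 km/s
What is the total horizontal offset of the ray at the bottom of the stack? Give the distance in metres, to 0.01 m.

14.79 m

p = sin θ₁/V₁ = sin 4.9°/0.47 = 1.8174e-01 s/km is conserved through the stack.
Layer 1: θ = 4.90°; offset = 13.9·tan 4.90° = 1.1917 m.
Layer 2: sin θ = p·0.89 = 0.1617 → θ = 9.31°; offset = 22.7·tan 9.31° = 3.7206 m.
Layer 3: sin θ = p·1.52 = 0.2762 → θ = 16.04°; offset = 17.3·tan 16.04° = 4.9725 m.
Layer 4: sin θ = p·2.31 = 0.4198 → θ = 24.82°; offset = 10.6·tan 24.82° = 4.9030 m.
Total horizontal offset = 14.7878 m.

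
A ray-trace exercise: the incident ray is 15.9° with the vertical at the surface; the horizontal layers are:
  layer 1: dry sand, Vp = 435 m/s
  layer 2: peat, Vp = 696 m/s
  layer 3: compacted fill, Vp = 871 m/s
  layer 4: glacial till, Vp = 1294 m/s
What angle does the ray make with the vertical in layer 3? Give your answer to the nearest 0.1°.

33.3°

Snell's law across each interface conserves sin θ / V, so sin θ_3 = V_3·sin θ₁/V₁.
sin θ_3 = 871 × sin 15.9° / 435 = 0.5485.
θ_3 = 33.27° from the vertical.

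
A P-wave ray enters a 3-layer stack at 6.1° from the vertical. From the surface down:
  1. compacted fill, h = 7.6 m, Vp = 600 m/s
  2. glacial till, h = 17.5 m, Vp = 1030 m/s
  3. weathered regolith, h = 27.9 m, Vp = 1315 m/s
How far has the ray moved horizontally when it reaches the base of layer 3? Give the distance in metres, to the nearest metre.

11 m

Ray parameter p = sin 6.1° / 600 m/s = 1.7711e-04 s/m.
Layer 1: θ = 6.10°; offset = 7.6·tan 6.10° = 0.812 m.
Layer 2: sin θ = p·1030 = 0.1824 → θ = 10.51°; offset = 17.5·tan 10.51° = 3.247 m.
Layer 3: sin θ = p·1315 = 0.2329 → θ = 13.47°; offset = 27.9·tan 13.47° = 6.682 m.
Summing the layer offsets gives 10.741 m.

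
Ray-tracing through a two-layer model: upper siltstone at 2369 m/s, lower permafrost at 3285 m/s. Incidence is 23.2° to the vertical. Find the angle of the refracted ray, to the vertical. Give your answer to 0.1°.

33.1°

sin θ₁/V₁ = sin θ₂/V₂ ⇒ sin θ₂ = 3285·sin 23.2°/2369 = 3285·0.3939/2369 = 0.5463.
θ₂ = arcsin 0.5463 = 33.11° from the normal.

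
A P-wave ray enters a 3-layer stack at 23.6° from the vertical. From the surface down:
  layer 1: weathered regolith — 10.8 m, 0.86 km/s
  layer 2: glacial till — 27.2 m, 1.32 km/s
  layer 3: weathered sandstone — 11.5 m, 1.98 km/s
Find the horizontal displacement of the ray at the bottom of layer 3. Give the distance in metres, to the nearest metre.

53 m

p = sin θ₁/V₁ = sin 23.6°/0.86 = 4.6552e-01 s/km is conserved through the stack.
Layer 1: θ = 23.60°; offset = 10.8·tan 23.60° = 4.718 m.
Layer 2: sin θ = p·1.32 = 0.6145 → θ = 37.91°; offset = 27.2·tan 37.91° = 21.186 m.
Layer 3: sin θ = p·1.98 = 0.9217 → θ = 67.18°; offset = 11.5·tan 67.18° = 27.332 m.
Σ offsets = 53.236 m.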